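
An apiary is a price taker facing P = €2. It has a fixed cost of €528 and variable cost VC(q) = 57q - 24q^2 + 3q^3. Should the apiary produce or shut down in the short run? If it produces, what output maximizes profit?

From TC, MC = TC'(q) = 57 - 48q + 9q^2 and AVC = VC/q = 57 - 24q + 3q^2.
AVC is minimized where dAVC/dq = -24 + 6q = 0, at q = 4; min AVC = 57 - 24·4 + 3·4^2 = €9.
P = €2 lies below min AVC = €9; no output level covers variable cost.
Best response: produce nothing and absorb the €528 fixed cost.

Shut down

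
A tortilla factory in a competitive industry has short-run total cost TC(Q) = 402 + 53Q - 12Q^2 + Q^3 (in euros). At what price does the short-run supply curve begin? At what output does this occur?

The shutdown price is the minimum of AVC. VC = 53Q - 12Q^2 + Q^3, so AVC = 53 - 12Q + Q^2.
At the minimum of AVC, MC = AVC. MC = 53 - 24Q + 3Q^2; setting MC = AVC gives 2Q^2 - 12Q = 0, so Q = 6. min AVC = 17.
For P < €17 the firm produces nothing.

€17 per unit, at Q = 6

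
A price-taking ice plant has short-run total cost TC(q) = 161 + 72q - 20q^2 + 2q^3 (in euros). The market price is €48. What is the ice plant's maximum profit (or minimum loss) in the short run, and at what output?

AVC = 72 - 20q + 2q^2; min AVC = €22 at q = 5. Since P = €48 ≥ min AVC, the firm produces.
MC = 72 - 40q + 6q^2. Setting P = MC and taking the root on the rising branch gives q* = 6.
TR = 48·6 = 288. TC = 161 + 144 = 305. Profit = 288 − 305 = -€17.
By producing, the firm covers all variable cost plus €144 of fixed cost; shutting down would lose the full €161.

Profit = -€17 at q = 6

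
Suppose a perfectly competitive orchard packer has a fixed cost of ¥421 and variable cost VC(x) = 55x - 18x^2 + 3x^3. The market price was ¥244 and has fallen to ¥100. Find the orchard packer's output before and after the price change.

MC = 55 - 36x + 9x^2; the shutdown threshold is min AVC = ¥28 (at x = 3).
At P = ¥244 ≥ min AVC, set P = MC on the rising branch: x = 7.
At P = ¥100 ≥ min AVC, set P = MC: x = 5. The firm stays open but cuts output.

Output falls from 7 to 5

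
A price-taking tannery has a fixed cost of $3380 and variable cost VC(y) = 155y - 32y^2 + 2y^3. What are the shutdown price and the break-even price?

Shutdown price = $27; break-even price = $337

Shutdown price = min AVC. AVC = 155 - 32y + 2y^2, with vertex at y = 8 and minimum $27.
ATC = 3380/y + 155 - 32y + 2y^2. Setting dATC/dy = −3380/y^2 − 32 + 4y = 0 gives y = 13 (since 4·13^3 − 32·13^2 = 3380).
min ATC = 3380/13 + 155 − 32·13 + 2·13^2 = $337. That is the break-even price.
Between these two prices the firm operates at a loss; above $337 it earns a profit.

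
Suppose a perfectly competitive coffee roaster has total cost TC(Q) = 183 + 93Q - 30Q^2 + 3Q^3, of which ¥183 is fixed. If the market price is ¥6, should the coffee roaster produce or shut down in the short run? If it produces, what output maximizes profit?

Strip out fixed cost: VC = 93Q - 30Q^2 + 3Q^3. Then AVC = 93 - 30Q + 3Q^2 and MC = 93 - 60Q + 9Q^2.
AVC hits its minimum where MC = AVC, at Q = 5, giving min AVC = 93 - 30·5 + 3·5^2 = ¥18.
Since P = ¥6 < min AVC = ¥18, price fails to cover variable cost at any output.
Shutting down limits the loss to fixed cost, ¥183.

Shut down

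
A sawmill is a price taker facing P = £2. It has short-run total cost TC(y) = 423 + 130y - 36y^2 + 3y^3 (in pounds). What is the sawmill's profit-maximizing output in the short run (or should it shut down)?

From TC, MC = TC'(y) = 130 - 72y + 9y^2 and AVC = VC/y = 130 - 36y + 3y^2.
AVC hits its minimum where MC = AVC, at y = 6, giving min AVC = 130 - 36·6 + 3·6^2 = £22.
P = £2 lies below min AVC = £22; no output level covers variable cost.
Best response: produce nothing and absorb the £423 fixed cost.

Shut down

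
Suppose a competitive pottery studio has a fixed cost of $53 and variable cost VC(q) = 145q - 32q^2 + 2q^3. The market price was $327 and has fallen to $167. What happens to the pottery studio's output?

AVC = 145 - 32q + 2q^2, minimized at q = 8 where min AVC = $17. MC = 145 - 64q + 6q^2.
At P = $327 ≥ min AVC, set P = MC on the rising branch: q = 13.
At P = $167 ≥ min AVC, set P = MC: q = 11. The firm stays open but cuts output.

Output falls from 13 to 11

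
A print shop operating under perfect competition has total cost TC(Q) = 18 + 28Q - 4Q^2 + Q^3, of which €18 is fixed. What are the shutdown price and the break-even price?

Shutdown price = €24; break-even price = €31

AVC = 28 - 4Q + Q^2; minimized at Q = 2, giving min AVC = €24. That is the shutdown price.
ATC = 18/Q + 28 - 4Q + Q^2. Setting dATC/dQ = −18/Q^2 − 4 + 2Q = 0 gives Q = 3 (since 2·3^3 − 4·3^2 = 18).
min ATC = 18/3 + 28 − 4·3 + 3^2 = €31. That is the break-even price.
Between these two prices the firm operates at a loss; above €31 it earns a profit.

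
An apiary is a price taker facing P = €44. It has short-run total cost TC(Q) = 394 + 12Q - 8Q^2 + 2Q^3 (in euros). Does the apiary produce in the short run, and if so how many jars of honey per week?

Produce at Q = 4

Strip out fixed cost: VC = 12Q - 8Q^2 + 2Q^3. Then AVC = 12 - 8Q + 2Q^2 and MC = 12 - 16Q + 6Q^2.
AVC is minimized where dAVC/dQ = -8 + 4Q = 0, at Q = 2; min AVC = 12 - 8·2 + 2·2^2 = €4.
P = €44 exceeds min AVC = €4, so the firm stays open.
Solving P = MC: -32 - 16Q + 6Q^2 = 0 ⇒ Q = -4/3 or 4. On the upward-sloping branch, Q* = 4.
Check: AVC at Q = 4 is €12 ≤ P, so revenue covers variable cost.
Profit = P·Q − TC = 44·4 − 442 = -€266, a loss, but smaller than the €394 fixed cost the firm would lose by shutting down.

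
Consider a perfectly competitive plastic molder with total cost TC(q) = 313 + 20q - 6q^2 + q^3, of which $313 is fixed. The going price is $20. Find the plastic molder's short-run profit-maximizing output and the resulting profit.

AVC = 20 - 6q + q^2; min AVC = $11 at q = 3. Since P = $20 ≥ min AVC, the firm produces.
MC = 20 - 12q + 3q^2. Setting P = MC and taking the root on the rising branch gives q* = 4.
TR = 20·4 = 80. TC = 313 + 48 = 361. Profit = 80 − 361 = -$281.
Shutting down would mean losing the fixed cost of $313, so operating at a loss of $281 is better by $32.

Profit = -$281 at q = 4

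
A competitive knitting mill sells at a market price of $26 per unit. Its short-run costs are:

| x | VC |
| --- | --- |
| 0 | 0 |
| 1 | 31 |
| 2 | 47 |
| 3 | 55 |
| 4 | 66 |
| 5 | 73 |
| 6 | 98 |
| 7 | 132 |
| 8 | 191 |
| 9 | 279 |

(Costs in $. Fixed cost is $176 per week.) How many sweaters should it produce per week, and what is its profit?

Compute π = P·x − TC at each output: x=0: -176; x=1: -181; x=2: -171; x=3: -153; x=4: -138; x=5: -119; x=6: -118; x=7: -126; x=8: -159; x=9: -221.
Profit is maximized at x = 6. AVC there is 98/6 = $16.33 ≤ P, so producing beats shutting down (which would give -$176).

x = 6; profit = -$118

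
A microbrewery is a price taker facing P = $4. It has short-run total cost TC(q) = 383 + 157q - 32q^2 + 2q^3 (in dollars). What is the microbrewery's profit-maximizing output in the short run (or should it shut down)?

Variable cost is VC = 157q - 32q^2 + 2q^3, so AVC = VC/q = 157 - 32q + 2q^2 and MC = dTC/dq = 157 - 64q + 6q^2.
AVC hits its minimum where MC = AVC, at q = 8, giving min AVC = 157 - 32·8 + 2·8^2 = $29.
Since P = $4 < min AVC = $29, price fails to cover variable cost at any output.
The firm minimizes its loss by shutting down and losing only its fixed cost of $383.

Shut down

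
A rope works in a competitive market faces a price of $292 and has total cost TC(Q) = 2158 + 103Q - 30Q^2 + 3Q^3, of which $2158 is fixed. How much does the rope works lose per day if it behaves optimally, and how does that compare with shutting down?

AVC = 103 - 30Q + 3Q^2 has its minimum $28 at Q = 5; price $292 clears that bar, so the firm operates.
With MC = 103 - 60Q + 9Q^2, P = MC on the upward-sloping part at Q* = 9.
TR = 292·9 = 2628. TC = 2158 + 684 = 2842. Profit = 2628 − 2842 = -$214.
By producing, the firm covers all variable cost plus $1944 of fixed cost; shutting down would lose the full $2158.

Profit = -$214 at Q = 9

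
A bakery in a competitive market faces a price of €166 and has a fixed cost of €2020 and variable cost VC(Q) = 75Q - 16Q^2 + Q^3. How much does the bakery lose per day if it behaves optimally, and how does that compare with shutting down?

AVC = 75 - 16Q + Q^2 has its minimum €11 at Q = 8; price €166 clears that bar, so the firm operates.
With MC = 75 - 32Q + 3Q^2, P = MC on the upward-sloping part at Q* = 13.
TR = 166·13 = 2158. TC = 2020 + 468 = 2488. Profit = 2158 − 2488 = -€330.
By producing, the firm covers all variable cost plus €1690 of fixed cost; shutting down would lose the full €2020.

Profit = -€330 at Q = 13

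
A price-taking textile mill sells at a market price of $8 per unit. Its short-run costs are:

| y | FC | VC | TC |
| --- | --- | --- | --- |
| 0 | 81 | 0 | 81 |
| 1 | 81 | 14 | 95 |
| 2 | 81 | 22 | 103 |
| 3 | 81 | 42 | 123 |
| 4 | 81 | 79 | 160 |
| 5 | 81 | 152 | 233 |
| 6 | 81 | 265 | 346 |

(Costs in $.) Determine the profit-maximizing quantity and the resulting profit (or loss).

Tabulate TR − TC: y=0: -81; y=1: -87; y=2: -87; y=3: -99; y=4: -128; y=5: -193; y=6: -298.
Profit is highest at y = 0. Equivalently, the lowest AVC in the table is 22/2 ≈ $11 at y = 2, and P = $8 falls below it — price never covers variable cost, so the firm shuts down and loses only its fixed cost.

y = 0 (shut down); profit = -$81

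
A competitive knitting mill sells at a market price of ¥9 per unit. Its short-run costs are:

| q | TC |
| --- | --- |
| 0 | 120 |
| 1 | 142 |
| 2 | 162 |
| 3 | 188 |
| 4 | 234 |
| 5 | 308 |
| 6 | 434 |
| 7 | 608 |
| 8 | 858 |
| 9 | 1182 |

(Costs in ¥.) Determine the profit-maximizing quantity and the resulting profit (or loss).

Profit at each row (π = 9q − TC): q=0: -120; q=1: -133; q=2: -144; q=3: -161; q=4: -198; q=5: -263; q=6: -380; q=7: -545; q=8: -786; q=9: -1101.
Profit is highest at q = 0. Equivalently, the lowest AVC in the table is 42/2 ≈ ¥21 at q = 2, and P = ¥9 falls below it — price never covers variable cost, so the firm shuts down and loses only its fixed cost.

q = 0 (shut down); profit = -¥120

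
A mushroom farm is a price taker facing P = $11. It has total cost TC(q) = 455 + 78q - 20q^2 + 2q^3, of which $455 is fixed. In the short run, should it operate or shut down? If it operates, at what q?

Shut down

Variable cost is VC = 78q - 20q^2 + 2q^3, so AVC = VC/q = 78 - 20q + 2q^2 and MC = dTC/dq = 78 - 40q + 6q^2.
The AVC parabola has its vertex at q = 20/4 = 5, where AVC = 78 - 20·5 + 2·5^2 = $28.
P = $11 lies below min AVC = $28; no output level covers variable cost.
Best response: produce nothing and absorb the $455 fixed cost.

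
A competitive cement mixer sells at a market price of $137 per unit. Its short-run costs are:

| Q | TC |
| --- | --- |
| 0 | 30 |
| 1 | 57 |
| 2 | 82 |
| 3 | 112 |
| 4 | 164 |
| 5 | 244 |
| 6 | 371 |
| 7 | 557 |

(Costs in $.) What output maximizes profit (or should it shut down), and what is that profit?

Profit at each row (π = 137Q − TC): Q=0: -30; Q=1: 80; Q=2: 192; Q=3: 299; Q=4: 384; Q=5: 441; Q=6: 451; Q=7: 402.
Profit is maximized at Q = 6. AVC there is 341/6 = $56.83 ≤ P, so producing beats shutting down (which would give -$30).

Q = 6; profit = $451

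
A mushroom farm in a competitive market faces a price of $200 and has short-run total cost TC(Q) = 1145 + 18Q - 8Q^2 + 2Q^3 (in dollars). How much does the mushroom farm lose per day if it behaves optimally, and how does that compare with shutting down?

Profit = -$165 at Q = 7

AVC = 18 - 8Q + 2Q^2; min AVC = $10 at Q = 2. Since P = $200 ≥ min AVC, the firm produces.
MC = 18 - 16Q + 6Q^2. Setting P = MC and taking the root on the rising branch gives Q* = 7.
TR = 200·7 = 1400. TC = 1145 + 420 = 1565. Profit = 1400 − 1565 = -$165.
Shutting down would mean losing the fixed cost of $1145, so operating at a loss of $165 is better by $980.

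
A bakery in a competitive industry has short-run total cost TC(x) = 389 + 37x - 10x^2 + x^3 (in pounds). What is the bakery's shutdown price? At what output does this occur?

The firm shuts down when price falls below the minimum of average variable cost. AVC = VC/x = 37 - 10x + x^2.
dAVC/dx = -10 + 2x = 0 gives x = 5. min AVC = 37 - 10·5 + 5^2 = 12.
The firm shuts down for any P below £12.

£12 per unit, at x = 5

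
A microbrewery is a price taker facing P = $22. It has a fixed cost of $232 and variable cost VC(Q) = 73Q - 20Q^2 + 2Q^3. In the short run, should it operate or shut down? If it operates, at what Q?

Shut down

Variable cost is VC = 73Q - 20Q^2 + 2Q^3, so AVC = VC/Q = 73 - 20Q + 2Q^2 and MC = dTC/dQ = 73 - 40Q + 6Q^2.
AVC hits its minimum where MC = AVC, at Q = 5, giving min AVC = 73 - 20·5 + 2·5^2 = $23.
Since P = $22 < min AVC = $23, price fails to cover variable cost at any output.
Shutting down limits the loss to fixed cost, $232.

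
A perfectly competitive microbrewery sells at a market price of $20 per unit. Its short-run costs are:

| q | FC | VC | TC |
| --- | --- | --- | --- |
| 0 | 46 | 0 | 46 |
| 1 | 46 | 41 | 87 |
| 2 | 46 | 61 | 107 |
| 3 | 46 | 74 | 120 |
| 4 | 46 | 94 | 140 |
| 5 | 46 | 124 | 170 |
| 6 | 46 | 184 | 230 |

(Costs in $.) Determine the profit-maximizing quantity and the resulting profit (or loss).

Profit at each row (π = 20q − TC): q=0: -46; q=1: -67; q=2: -67; q=3: -60; q=4: -60; q=5: -70; q=6: -110.
Profit is highest at q = 0. Equivalently, the lowest AVC in the table is 94/4 ≈ $23.50 at q = 4, and P = $20 falls below it — price never covers variable cost, so the firm shuts down and loses only its fixed cost.

q = 0 (shut down); profit = -$46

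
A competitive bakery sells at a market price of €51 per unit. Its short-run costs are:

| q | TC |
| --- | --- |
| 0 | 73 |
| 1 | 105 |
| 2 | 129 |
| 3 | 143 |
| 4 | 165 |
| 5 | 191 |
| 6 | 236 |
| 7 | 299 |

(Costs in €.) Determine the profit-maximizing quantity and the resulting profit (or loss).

q = 6; profit = €70

Profit at each row (π = 51q − TC): q=0: -73; q=1: -54; q=2: -27; q=3: 10; q=4: 39; q=5: 64; q=6: 70; q=7: 58.
Profit is maximized at q = 6. AVC there is 163/6 = €27.17 ≤ P, so producing beats shutting down (which would give -€73).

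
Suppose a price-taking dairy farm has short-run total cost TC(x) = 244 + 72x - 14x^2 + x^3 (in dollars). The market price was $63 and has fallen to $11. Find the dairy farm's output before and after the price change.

MC = 72 - 28x + 3x^2; the shutdown threshold is min AVC = $23 (at x = 7).
With P = $63 above the shutdown price, P = MC gives x = 9.
At P = $11 < min AVC = $23, price no longer covers variable cost at any output, so the firm shuts down: x = 0.

Output falls from 9 to 0 (the firm shuts down)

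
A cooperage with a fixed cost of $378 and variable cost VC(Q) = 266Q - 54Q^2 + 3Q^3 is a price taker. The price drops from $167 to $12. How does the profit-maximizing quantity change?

Output falls from 11 to 0 (the firm shuts down)

AVC = 266 - 54Q + 3Q^2, minimized at Q = 9 where min AVC = $23. MC = 266 - 108Q + 9Q^2.
With P = $167 above the shutdown price, P = MC gives Q = 11.
At P = $12 < min AVC = $23, price no longer covers variable cost at any output, so the firm shuts down: Q = 0.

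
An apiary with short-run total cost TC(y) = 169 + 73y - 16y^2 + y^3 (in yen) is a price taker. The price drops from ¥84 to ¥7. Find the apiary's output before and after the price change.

Output falls from 11 to 0 (the firm shuts down)

MC = 73 - 32y + 3y^2; the shutdown threshold is min AVC = ¥9 (at y = 8).
With P = ¥84 above the shutdown price, P = MC gives y = 11.
At P = ¥7 < min AVC = ¥9, price no longer covers variable cost at any output, so the firm shuts down: y = 0.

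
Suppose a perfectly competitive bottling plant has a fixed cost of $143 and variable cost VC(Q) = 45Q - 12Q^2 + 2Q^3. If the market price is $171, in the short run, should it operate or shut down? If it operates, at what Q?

Produce at Q = 7

Strip out fixed cost: VC = 45Q - 12Q^2 + 2Q^3. Then AVC = 45 - 12Q + 2Q^2 and MC = 45 - 24Q + 6Q^2.
AVC hits its minimum where MC = AVC, at Q = 3, giving min AVC = 45 - 12·3 + 2·3^2 = $27.
Because $171 ≥ $27, revenue can cover variable cost; the firm operates.
P = MC gives -126 - 24Q + 6Q^2 = 0, with roots -3 and 7. Take the larger (rising MC): Q* = 7.
Check: AVC at Q = 7 is $59 ≤ P, so revenue covers variable cost.
Profit = P·Q − TC = 171·7 − 556 = $641.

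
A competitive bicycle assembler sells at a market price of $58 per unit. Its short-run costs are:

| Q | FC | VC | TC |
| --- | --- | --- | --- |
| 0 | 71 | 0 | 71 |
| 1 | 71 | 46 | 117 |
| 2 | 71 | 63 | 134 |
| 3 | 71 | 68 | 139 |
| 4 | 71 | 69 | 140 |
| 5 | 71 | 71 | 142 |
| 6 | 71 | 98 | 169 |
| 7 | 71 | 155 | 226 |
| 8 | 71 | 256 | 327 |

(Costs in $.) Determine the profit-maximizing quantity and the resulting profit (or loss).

Compute π = P·Q − TC at each output: Q=0: -71; Q=1: -59; Q=2: -18; Q=3: 35; Q=4: 92; Q=5: 148; Q=6: 179; Q=7: 180; Q=8: 137.
Profit is maximized at Q = 7. AVC there is 155/7 = $22.14 ≤ P, so producing beats shutting down (which would give -$71).

Q = 7; profit = $180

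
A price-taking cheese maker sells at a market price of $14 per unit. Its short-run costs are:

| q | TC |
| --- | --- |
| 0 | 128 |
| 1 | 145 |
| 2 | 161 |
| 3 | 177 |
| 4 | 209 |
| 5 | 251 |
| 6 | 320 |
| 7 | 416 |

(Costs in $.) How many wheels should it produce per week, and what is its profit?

q = 0 (shut down); profit = -$128

Profit at each row (π = 14q − TC): q=0: -128; q=1: -131; q=2: -133; q=3: -135; q=4: -153; q=5: -181; q=6: -236; q=7: -318.
Profit is highest at q = 0. Equivalently, the lowest AVC in the table is 49/3 ≈ $16.33 at q = 3, and P = $14 falls below it — price never covers variable cost, so the firm shuts down and loses only its fixed cost.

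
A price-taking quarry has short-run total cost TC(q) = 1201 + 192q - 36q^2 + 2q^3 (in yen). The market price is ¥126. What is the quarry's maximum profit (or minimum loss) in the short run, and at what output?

AVC = 192 - 36q + 2q^2 has its minimum ¥30 at q = 9; price ¥126 clears that bar, so the firm operates.
MC = 192 - 72q + 6q^2. Setting P = MC and taking the root on the rising branch gives q* = 11.
TR = 126·11 = 1386. TC = 1201 + 418 = 1619. Profit = 1386 − 1619 = -¥233.
By producing, the firm covers all variable cost plus ¥968 of fixed cost; shutting down would lose the full ¥1201.

Profit = -¥233 at q = 11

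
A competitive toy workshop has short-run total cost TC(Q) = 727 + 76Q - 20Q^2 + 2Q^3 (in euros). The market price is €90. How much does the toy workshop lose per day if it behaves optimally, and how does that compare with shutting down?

AVC = 76 - 20Q + 2Q^2 has its minimum €26 at Q = 5; price €90 clears that bar, so the firm operates.
MC = 76 - 40Q + 6Q^2. Setting P = MC and taking the root on the rising branch gives Q* = 7.
TR = 90·7 = 630. TC = 727 + 238 = 965. Profit = 630 − 965 = -€335.
Shutting down would mean losing the fixed cost of €727, so operating at a loss of €335 is better by €392.

Profit = -€335 at Q = 7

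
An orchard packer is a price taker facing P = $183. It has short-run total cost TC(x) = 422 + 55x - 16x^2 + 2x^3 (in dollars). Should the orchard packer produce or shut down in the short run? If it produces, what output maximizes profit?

From TC, MC = TC'(x) = 55 - 32x + 6x^2 and AVC = VC/x = 55 - 16x + 2x^2.
AVC is minimized where dAVC/dx = -16 + 4x = 0, at x = 4; min AVC = 55 - 16·4 + 2·4^2 = $23.
Since P = $183 ≥ min AVC = $23, price covers variable cost and the firm should produce.
P = MC gives -128 - 32x + 6x^2 = 0, with roots -8/3 and 8. Take the larger (rising MC): x* = 8.
Check: AVC at x = 8 is $55 ≤ P, so revenue covers variable cost.
Profit = P·x − TC = 183·8 − 862 = $602.

Produce at x = 8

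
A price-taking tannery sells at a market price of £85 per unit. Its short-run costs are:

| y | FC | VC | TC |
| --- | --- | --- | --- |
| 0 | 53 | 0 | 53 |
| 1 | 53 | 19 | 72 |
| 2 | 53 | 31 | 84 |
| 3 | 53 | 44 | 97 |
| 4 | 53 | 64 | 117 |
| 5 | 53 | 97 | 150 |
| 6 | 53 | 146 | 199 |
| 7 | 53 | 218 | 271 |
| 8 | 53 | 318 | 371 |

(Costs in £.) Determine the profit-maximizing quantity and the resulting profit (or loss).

Compute π = P·y − TC at each output: y=0: -53; y=1: 13; y=2: 86; y=3: 158; y=4: 223; y=5: 275; y=6: 311; y=7: 324; y=8: 309.
Profit is maximized at y = 7. AVC there is 218/7 = £31.14 ≤ P, so producing beats shutting down (which would give -£53).

y = 7; profit = £324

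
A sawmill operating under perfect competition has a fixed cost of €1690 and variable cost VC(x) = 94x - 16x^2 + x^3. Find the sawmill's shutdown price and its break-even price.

Shutdown price = €30; break-even price = €185

AVC = 94 - 16x + x^2; minimized at x = 8, giving min AVC = €30. That is the shutdown price.
ATC = 1690/x + 94 - 16x + x^2. Setting dATC/dx = −1690/x^2 − 16 + 2x = 0 gives x = 13 (since 2·13^3 − 16·13^2 = 1690).
min ATC = 1690/13 + 94 − 16·13 + 13^2 = €185. That is the break-even price.
Between these two prices the firm operates at a loss; above €185 it earns a profit.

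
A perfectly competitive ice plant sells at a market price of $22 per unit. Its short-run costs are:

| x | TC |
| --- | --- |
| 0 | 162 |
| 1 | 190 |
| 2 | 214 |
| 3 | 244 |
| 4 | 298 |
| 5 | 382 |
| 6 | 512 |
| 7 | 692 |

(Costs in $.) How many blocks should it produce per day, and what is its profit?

Profit at each row (π = 22x − TC): x=0: -162; x=1: -168; x=2: -170; x=3: -178; x=4: -210; x=5: -272; x=6: -380; x=7: -538.
Profit is highest at x = 0. Equivalently, the lowest AVC in the table is 52/2 ≈ $26 at x = 2, and P = $22 falls below it — price never covers variable cost, so the firm shuts down and loses only its fixed cost.

x = 0 (shut down); profit = -$162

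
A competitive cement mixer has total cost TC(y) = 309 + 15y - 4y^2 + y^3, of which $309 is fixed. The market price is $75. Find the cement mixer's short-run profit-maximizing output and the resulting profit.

Profit = -$21 at y = 6

AVC = 15 - 4y + y^2 has its minimum $11 at y = 2; price $75 clears that bar, so the firm operates.
With MC = 15 - 8y + 3y^2, P = MC on the upward-sloping part at y* = 6.
TR = 75·6 = 450. TC = 309 + 162 = 471. Profit = 450 − 471 = -$21.
Shutting down would mean losing the fixed cost of $309, so operating at a loss of $21 is better by $288.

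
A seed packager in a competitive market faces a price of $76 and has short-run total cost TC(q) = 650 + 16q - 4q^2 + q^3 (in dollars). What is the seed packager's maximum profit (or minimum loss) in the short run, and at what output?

AVC = 16 - 4q + q^2; min AVC = $12 at q = 2. Since P = $76 ≥ min AVC, the firm produces.
MC = 16 - 8q + 3q^2. Setting P = MC and taking the root on the rising branch gives q* = 6.
TR = 76·6 = 456. TC = 650 + 168 = 818. Profit = 456 − 818 = -$362.
Shutting down would mean losing the fixed cost of $650, so operating at a loss of $362 is better by $288.

Profit = -$362 at q = 6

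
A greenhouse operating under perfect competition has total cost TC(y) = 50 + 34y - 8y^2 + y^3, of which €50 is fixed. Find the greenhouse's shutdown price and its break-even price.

Shutdown price = €18; break-even price = €29

Shutdown price = min AVC. AVC = 34 - 8y + y^2, with vertex at y = 4 and minimum €18.
ATC = 50/y + 34 - 8y + y^2. Setting dATC/dy = −50/y^2 − 8 + 2y = 0 gives y = 5 (since 2·5^3 − 8·5^2 = 50).
min ATC = 50/5 + 34 − 8·5 + 5^2 = €29. That is the break-even price.
For €18 ≤ P < €29 the firm produces at a loss; below €18 it shuts down.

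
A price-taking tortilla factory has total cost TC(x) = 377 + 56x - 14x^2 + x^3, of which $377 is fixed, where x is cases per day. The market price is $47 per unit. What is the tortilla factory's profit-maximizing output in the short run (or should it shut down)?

Produce at x = 9

From TC, MC = TC'(x) = 56 - 28x + 3x^2 and AVC = VC/x = 56 - 14x + x^2.
AVC is minimized where dAVC/dx = -14 + 2x = 0, at x = 7; min AVC = 56 - 14·7 + 7^2 = $7.
P = $47 exceeds min AVC = $7, so the firm stays open.
P = MC gives 9 - 28x + 3x^2 = 0, with roots 1/3 and 9. Take the larger (rising MC): x* = 9.
Check: AVC at x = 9 is $11 ≤ P, so revenue covers variable cost.
Profit = P·x − TC = 47·9 − 476 = -$53, a loss, but smaller than the $377 fixed cost the firm would lose by shutting down.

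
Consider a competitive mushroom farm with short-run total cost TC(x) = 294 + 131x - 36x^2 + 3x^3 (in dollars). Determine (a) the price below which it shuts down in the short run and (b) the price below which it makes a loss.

Shutdown price = $23; break-even price = $68

AVC = 131 - 36x + 3x^2; minimized at x = 6, giving min AVC = $23. That is the shutdown price.
ATC = 294/x + 131 - 36x + 3x^2. Setting dATC/dx = −294/x^2 − 36 + 6x = 0 gives x = 7 (since 6·7^3 − 36·7^2 = 294).
min ATC = 294/7 + 131 − 36·7 + 3·7^2 = $68. That is the break-even price.
For $23 ≤ P < $68 the firm produces at a loss; below $23 it shuts down.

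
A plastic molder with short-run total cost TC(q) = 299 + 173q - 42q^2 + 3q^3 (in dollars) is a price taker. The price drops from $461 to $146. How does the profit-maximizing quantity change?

Output falls from 12 to 9

MC = 173 - 84q + 9q^2; the shutdown threshold is min AVC = $26 (at q = 7).
With P = $461 above the shutdown price, P = MC gives q = 12.
At P = $146 ≥ min AVC, set P = MC: q = 9. The firm stays open but cuts output.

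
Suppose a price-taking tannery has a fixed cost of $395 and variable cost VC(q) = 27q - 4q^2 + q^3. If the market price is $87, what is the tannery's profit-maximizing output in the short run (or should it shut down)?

From TC, MC = TC'(q) = 27 - 8q + 3q^2 and AVC = VC/q = 27 - 4q + q^2.
The AVC parabola has its vertex at q = 4/2 = 2, where AVC = 27 - 4·2 + 2^2 = $23.
Because $87 ≥ $23, revenue can cover variable cost; the firm operates.
Solving P = MC: -60 - 8q + 3q^2 = 0 ⇒ q = -10/3 or 6. On the upward-sloping branch, q* = 6.
Check: AVC at q = 6 is $39 ≤ P, so revenue covers variable cost.
Profit = P·q − TC = 87·6 − 629 = -$107, a loss, but smaller than the $395 fixed cost the firm would lose by shutting down.

Produce at q = 6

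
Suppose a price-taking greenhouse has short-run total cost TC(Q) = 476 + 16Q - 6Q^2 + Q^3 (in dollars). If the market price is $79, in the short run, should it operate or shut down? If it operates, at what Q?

Variable cost is VC = 16Q - 6Q^2 + Q^3, so AVC = VC/Q = 16 - 6Q + Q^2 and MC = dTC/dQ = 16 - 12Q + 3Q^2.
The AVC parabola has its vertex at Q = 6/2 = 3, where AVC = 16 - 6·3 + 3^2 = $7.
P = $79 exceeds min AVC = $7, so the firm stays open.
P = MC gives -63 - 12Q + 3Q^2 = 0, with roots -3 and 7. Take the larger (rising MC): Q* = 7.
Check: AVC at Q = 7 is $23 ≤ P, so revenue covers variable cost.
Profit = P·Q − TC = 79·7 − 637 = -$84, a loss, but smaller than the $476 fixed cost the firm would lose by shutting down.

Produce at Q = 7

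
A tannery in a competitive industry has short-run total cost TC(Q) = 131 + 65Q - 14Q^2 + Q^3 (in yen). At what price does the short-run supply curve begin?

The shutdown price is the minimum of AVC. VC = 65Q - 14Q^2 + Q^3, so AVC = 65 - 14Q + Q^2.
At the minimum of AVC, MC = AVC. MC = 65 - 28Q + 3Q^2; setting MC = AVC gives 2Q^2 - 14Q = 0, so Q = 7. min AVC = 16.
The firm shuts down for any P below ¥16.

¥16 per unit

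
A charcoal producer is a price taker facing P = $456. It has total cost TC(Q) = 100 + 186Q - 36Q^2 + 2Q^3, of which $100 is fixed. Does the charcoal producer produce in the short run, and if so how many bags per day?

Variable cost is VC = 186Q - 36Q^2 + 2Q^3, so AVC = VC/Q = 186 - 36Q + 2Q^2 and MC = dTC/dQ = 186 - 72Q + 6Q^2.
AVC hits its minimum where MC = AVC, at Q = 9, giving min AVC = 186 - 36·9 + 2·9^2 = $24.
Because $456 ≥ $24, revenue can cover variable cost; the firm operates.
Set P = MC: 456 = 186 - 72Q + 6Q^2 → -270 - 72Q + 6Q^2 = 0. The roots are Q = -3 and Q = 15; the profit-maximizing output is on the rising part of MC, so Q* = 15.
Check: AVC at Q = 15 is $96 ≤ P, so revenue covers variable cost.
Profit = P·Q − TC = 456·15 − 1540 = $5300.

Produce at Q = 15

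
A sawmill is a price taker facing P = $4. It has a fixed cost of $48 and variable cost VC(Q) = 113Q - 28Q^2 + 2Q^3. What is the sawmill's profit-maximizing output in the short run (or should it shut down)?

Shut down

Strip out fixed cost: VC = 113Q - 28Q^2 + 2Q^3. Then AVC = 113 - 28Q + 2Q^2 and MC = 113 - 56Q + 6Q^2.
The AVC parabola has its vertex at Q = 28/4 = 7, where AVC = 113 - 28·7 + 2·7^2 = $15.
With P < min AVC ($4 < $15), every unit sold adds to the loss.
Best response: produce nothing and absorb the $48 fixed cost.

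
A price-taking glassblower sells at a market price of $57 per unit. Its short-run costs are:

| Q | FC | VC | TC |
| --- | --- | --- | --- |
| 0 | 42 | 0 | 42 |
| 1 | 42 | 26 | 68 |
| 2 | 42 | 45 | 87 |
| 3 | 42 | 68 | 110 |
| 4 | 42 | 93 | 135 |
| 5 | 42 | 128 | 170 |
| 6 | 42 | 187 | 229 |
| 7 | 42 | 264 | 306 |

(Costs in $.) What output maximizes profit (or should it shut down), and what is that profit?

Q = 5; profit = $115

Compute π = P·Q − TC at each output: Q=0: -42; Q=1: -11; Q=2: 27; Q=3: 61; Q=4: 93; Q=5: 115; Q=6: 113; Q=7: 93.
Profit is maximized at Q = 5. AVC there is 128/5 = $25.60 ≤ P, so producing beats shutting down (which would give -$42).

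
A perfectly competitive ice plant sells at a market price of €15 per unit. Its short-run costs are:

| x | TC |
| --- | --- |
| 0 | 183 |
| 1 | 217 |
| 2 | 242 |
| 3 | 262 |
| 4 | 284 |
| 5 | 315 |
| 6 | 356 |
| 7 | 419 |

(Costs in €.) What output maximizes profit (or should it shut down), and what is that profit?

Profit at each row (π = 15x − TC): x=0: -183; x=1: -202; x=2: -212; x=3: -217; x=4: -224; x=5: -240; x=6: -266; x=7: -314.
Profit is highest at x = 0. Equivalently, the lowest AVC in the table is 101/4 ≈ €25.25 at x = 4, and P = €15 falls below it — price never covers variable cost, so the firm shuts down and loses only its fixed cost.

x = 0 (shut down); profit = -€183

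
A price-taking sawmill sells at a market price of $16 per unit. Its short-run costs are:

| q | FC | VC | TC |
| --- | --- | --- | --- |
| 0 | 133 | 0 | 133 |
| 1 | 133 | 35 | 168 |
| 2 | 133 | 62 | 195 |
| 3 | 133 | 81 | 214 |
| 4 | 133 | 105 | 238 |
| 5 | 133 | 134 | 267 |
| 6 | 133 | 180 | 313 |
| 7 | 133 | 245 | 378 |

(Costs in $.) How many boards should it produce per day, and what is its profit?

Compute π = P·q − TC at each output: q=0: -133; q=1: -152; q=2: -163; q=3: -166; q=4: -174; q=5: -187; q=6: -217; q=7: -266.
Profit is highest at q = 0. Equivalently, the lowest AVC in the table is 105/4 ≈ $26.25 at q = 4, and P = $16 falls below it — price never covers variable cost, so the firm shuts down and loses only its fixed cost.

q = 0 (shut down); profit = -$133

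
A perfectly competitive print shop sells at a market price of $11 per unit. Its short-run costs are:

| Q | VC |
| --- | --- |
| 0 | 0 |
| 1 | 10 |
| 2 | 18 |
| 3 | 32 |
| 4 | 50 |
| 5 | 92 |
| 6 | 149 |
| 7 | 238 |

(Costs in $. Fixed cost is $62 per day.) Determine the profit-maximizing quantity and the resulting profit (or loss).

Q = 2; profit = -$58

Compute π = P·Q − TC at each output: Q=0: -62; Q=1: -61; Q=2: -58; Q=3: -61; Q=4: -68; Q=5: -99; Q=6: -145; Q=7: -223.
Profit is maximized at Q = 2. AVC there is 18/2 = $9 ≤ P, so producing beats shutting down (which would give -$62).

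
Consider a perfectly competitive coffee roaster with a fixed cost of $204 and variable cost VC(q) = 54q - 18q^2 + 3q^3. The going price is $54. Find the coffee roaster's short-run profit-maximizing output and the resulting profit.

Profit = -$108 at q = 4

AVC = 54 - 18q + 3q^2 has its minimum $27 at q = 3; price $54 clears that bar, so the firm operates.
With MC = 54 - 36q + 9q^2, P = MC on the upward-sloping part at q* = 4.
TR = 54·4 = 216. TC = 204 + 120 = 324. Profit = 216 − 324 = -$108.
By producing, the firm covers all variable cost plus $96 of fixed cost; shutting down would lose the full $204.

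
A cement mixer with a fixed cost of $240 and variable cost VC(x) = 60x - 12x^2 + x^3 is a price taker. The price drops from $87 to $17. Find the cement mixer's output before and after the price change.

Output falls from 9 to 0 (the firm shuts down)

AVC = 60 - 12x + x^2, minimized at x = 6 where min AVC = $24. MC = 60 - 24x + 3x^2.
At P = $87 ≥ min AVC, set P = MC on the rising branch: x = 9.
At P = $17 < min AVC = $24, price no longer covers variable cost at any output, so the firm shuts down: x = 0.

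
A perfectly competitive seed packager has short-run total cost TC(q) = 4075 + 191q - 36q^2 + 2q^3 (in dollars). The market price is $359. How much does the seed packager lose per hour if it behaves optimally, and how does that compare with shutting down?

AVC = 191 - 36q + 2q^2 has its minimum $29 at q = 9; price $359 clears that bar, so the firm operates.
With MC = 191 - 72q + 6q^2, P = MC on the upward-sloping part at q* = 14.
TR = 359·14 = 5026. TC = 4075 + 1106 = 5181. Profit = 5026 − 5181 = -$155.
Shutting down would mean losing the fixed cost of $4075, so operating at a loss of $155 is better by $3920.

Profit = -$155 at q = 14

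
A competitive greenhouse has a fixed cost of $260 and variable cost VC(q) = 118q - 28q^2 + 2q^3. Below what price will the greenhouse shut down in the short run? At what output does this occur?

Short-run supply begins at min AVC. From VC = 118q - 28q^2 + 2q^3, AVC = 118 - 28q + 2q^2.
At the minimum of AVC, MC = AVC. MC = 118 - 56q + 6q^2; setting MC = AVC gives 4q^2 - 28q = 0, so q = 7. min AVC = 20.
The firm shuts down for any P below $20.

$20 per unit, at q = 7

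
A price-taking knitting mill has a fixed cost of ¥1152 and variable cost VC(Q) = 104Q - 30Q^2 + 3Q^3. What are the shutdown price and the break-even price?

Shutdown price = ¥29; break-even price = ¥200

AVC = 104 - 30Q + 3Q^2; minimized at Q = 5, giving min AVC = ¥29. That is the shutdown price.
ATC = 1152/Q + 104 - 30Q + 3Q^2. Setting dATC/dQ = −1152/Q^2 − 30 + 6Q = 0 gives Q = 8 (since 6·8^3 − 30·8^2 = 1152).
min ATC = 1152/8 + 104 − 30·8 + 3·8^2 = ¥200. That is the break-even price.
For ¥29 ≤ P < ¥200 the firm produces at a loss; below ¥29 it shuts down.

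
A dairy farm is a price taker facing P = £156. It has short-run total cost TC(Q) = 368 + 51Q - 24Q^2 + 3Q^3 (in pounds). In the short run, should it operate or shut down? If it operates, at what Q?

Variable cost is VC = 51Q - 24Q^2 + 3Q^3, so AVC = VC/Q = 51 - 24Q + 3Q^2 and MC = dTC/dQ = 51 - 48Q + 9Q^2.
AVC hits its minimum where MC = AVC, at Q = 4, giving min AVC = 51 - 24·4 + 3·4^2 = £3.
Because £156 ≥ £3, revenue can cover variable cost; the firm operates.
Solving P = MC: -105 - 48Q + 9Q^2 = 0 ⇒ Q = -5/3 or 7. On the upward-sloping branch, Q* = 7.
Check: AVC at Q = 7 is £30 ≤ P, so revenue covers variable cost.
Profit = P·Q − TC = 156·7 − 578 = £514.

Produce at Q = 7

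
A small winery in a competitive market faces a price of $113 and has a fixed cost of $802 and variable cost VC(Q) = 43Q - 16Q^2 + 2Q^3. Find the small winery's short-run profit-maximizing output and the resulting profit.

Profit = -$214 at Q = 7

AVC = 43 - 16Q + 2Q^2 has its minimum $11 at Q = 4; price $113 clears that bar, so the firm operates.
MC = 43 - 32Q + 6Q^2. Setting P = MC and taking the root on the rising branch gives Q* = 7.
TR = 113·7 = 791. TC = 802 + 203 = 1005. Profit = 791 − 1005 = -$214.
Shutting down would mean losing the fixed cost of $802, so operating at a loss of $214 is better by $588.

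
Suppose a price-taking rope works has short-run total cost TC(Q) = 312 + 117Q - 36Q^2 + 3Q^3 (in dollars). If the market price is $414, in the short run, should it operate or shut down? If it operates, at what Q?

Produce at Q = 11

Variable cost is VC = 117Q - 36Q^2 + 3Q^3, so AVC = VC/Q = 117 - 36Q + 3Q^2 and MC = dTC/dQ = 117 - 72Q + 9Q^2.
The AVC parabola has its vertex at Q = 36/6 = 6, where AVC = 117 - 36·6 + 3·6^2 = $9.
Because $414 ≥ $9, revenue can cover variable cost; the firm operates.
P = MC gives -297 - 72Q + 9Q^2 = 0, with roots -3 and 11. Take the larger (rising MC): Q* = 11.
Check: AVC at Q = 11 is $84 ≤ P, so revenue covers variable cost.
Profit = P·Q − TC = 414·11 − 1236 = $3318.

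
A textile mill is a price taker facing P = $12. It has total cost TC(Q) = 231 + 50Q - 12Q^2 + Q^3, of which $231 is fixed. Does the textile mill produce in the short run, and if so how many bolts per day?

Shut down

Strip out fixed cost: VC = 50Q - 12Q^2 + Q^3. Then AVC = 50 - 12Q + Q^2 and MC = 50 - 24Q + 3Q^2.
AVC is minimized where dAVC/dQ = -12 + 2Q = 0, at Q = 6; min AVC = 50 - 12·6 + 6^2 = $14.
P = $12 lies below min AVC = $14; no output level covers variable cost.
Shutting down limits the loss to fixed cost, $231.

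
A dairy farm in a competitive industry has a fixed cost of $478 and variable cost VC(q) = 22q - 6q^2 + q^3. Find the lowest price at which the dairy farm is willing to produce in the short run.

$13 per unit

Short-run supply begins at min AVC. From VC = 22q - 6q^2 + q^3, AVC = 22 - 6q + q^2.
At the minimum of AVC, MC = AVC. MC = 22 - 12q + 3q^2; setting MC = AVC gives 2q^2 - 6q = 0, so q = 3. min AVC = 13.
For P < $13 the firm produces nothing.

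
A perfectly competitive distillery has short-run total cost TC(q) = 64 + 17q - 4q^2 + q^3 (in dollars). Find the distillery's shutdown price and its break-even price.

AVC = 17 - 4q + q^2; minimized at q = 2, giving min AVC = $13. That is the shutdown price.
ATC = 64/q + 17 - 4q + q^2. Setting dATC/dq = −64/q^2 − 4 + 2q = 0 gives q = 4 (since 2·4^3 − 4·4^2 = 64).
min ATC = 64/4 + 17 − 4·4 + 4^2 = $33. That is the break-even price.
Between these two prices the firm operates at a loss; above $33 it earns a profit.

Shutdown price = $13; break-even price = $33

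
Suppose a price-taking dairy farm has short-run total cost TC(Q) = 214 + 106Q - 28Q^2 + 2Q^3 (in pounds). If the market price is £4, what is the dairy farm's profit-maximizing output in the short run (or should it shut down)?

Strip out fixed cost: VC = 106Q - 28Q^2 + 2Q^3. Then AVC = 106 - 28Q + 2Q^2 and MC = 106 - 56Q + 6Q^2.
AVC hits its minimum where MC = AVC, at Q = 7, giving min AVC = 106 - 28·7 + 2·7^2 = £8.
P = £4 lies below min AVC = £8; no output level covers variable cost.
The firm minimizes its loss by shutting down and losing only its fixed cost of £214.

Shut down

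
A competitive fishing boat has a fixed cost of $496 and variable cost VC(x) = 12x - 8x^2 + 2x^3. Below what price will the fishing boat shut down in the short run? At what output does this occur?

$4 per unit, at x = 2

The firm shuts down when price falls below the minimum of average variable cost. AVC = VC/x = 12 - 8x + 2x^2.
dAVC/dx = -8 + 4x = 0 gives x = 2. min AVC = 12 - 8·2 + 2·2^2 = 4.
The firm shuts down for any P below $4.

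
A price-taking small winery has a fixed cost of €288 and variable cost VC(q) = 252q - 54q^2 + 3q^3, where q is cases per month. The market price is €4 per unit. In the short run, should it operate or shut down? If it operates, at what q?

Variable cost is VC = 252q - 54q^2 + 3q^3, so AVC = VC/q = 252 - 54q + 3q^2 and MC = dTC/dq = 252 - 108q + 9q^2.
The AVC parabola has its vertex at q = 54/6 = 9, where AVC = 252 - 54·9 + 3·9^2 = €9.
Since P = €4 < min AVC = €9, price fails to cover variable cost at any output.
Best response: produce nothing and absorb the €288 fixed cost.

Shut down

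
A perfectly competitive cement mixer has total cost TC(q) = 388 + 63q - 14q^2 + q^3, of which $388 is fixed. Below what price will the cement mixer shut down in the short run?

$14 per unit

The shutdown price is the minimum of AVC. VC = 63q - 14q^2 + q^3, so AVC = 63 - 14q + q^2.
At the minimum of AVC, MC = AVC. MC = 63 - 28q + 3q^2; setting MC = AVC gives 2q^2 - 14q = 0, so q = 7. min AVC = 14.
So the shutdown price is $14.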